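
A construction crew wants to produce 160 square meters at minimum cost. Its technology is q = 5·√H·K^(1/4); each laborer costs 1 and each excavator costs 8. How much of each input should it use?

Cost minimization requires the marginal rate of technical substitution to equal the input-price ratio: MP_H/MP_K = w/r.
Here MP_H/MP_K = (1/2)·(K/H)/(1/4) = 2·(K/H). Setting this equal to 1/8 = 0.125 gives K = 0.0625H.
Substituting into q = 160: 5·H^(1/2)·(0.0625H)^(1/4) = 160.
Solving, H = 256 and K = 16.

H* = 256, K* = 16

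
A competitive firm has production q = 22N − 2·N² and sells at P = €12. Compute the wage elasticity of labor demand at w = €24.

From P·MP_N = w with MP_N = 22 − 4N, labor demand is N(w) = (22 − w/12)/4.
dN/dw = −1/(48) = -1/48.
At w = 24, N = 5, so ε = (dN/dw)·(w/N) = (-1/48)·(24/5) = -0.1.

ε = -0.1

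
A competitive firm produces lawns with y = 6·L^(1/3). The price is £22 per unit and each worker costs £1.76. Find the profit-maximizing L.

L* = 125

MP_L = (1/3)·6·L^(-2/3) = 2·L^(-2/3).
Profit maximization for a price taker requires P·MP_L = w: 22·2·L^(-2/3) = 1.76.
So L^(-2/3) = 0.04, which gives L = 125.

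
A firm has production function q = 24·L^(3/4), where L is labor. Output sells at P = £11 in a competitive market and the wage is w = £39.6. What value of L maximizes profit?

L* = 625

MP_L = (3/4)·24·L^(-1/4) = 18·L^(-1/4).
Profit maximization for a price taker requires P·MP_L = w: 11·18·L^(-1/4) = 39.6.
So L^(-1/4) = 0.2, which gives L = 625.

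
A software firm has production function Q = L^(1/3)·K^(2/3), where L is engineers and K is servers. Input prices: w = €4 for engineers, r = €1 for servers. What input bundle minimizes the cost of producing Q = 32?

L* = 8, K* = 64

Cost minimization requires the marginal rate of technical substitution to equal the input-price ratio: MP_L/MP_K = w/r.
Here MP_L/MP_K = (1/3)·(K/L)/(2/3) = 0.5·(K/L). Setting this equal to 4/1 = 4 gives K = 8L.
Substituting into Q = 32: L^(1/3)·(8L)^(2/3) = 32.
Solving, L = 8 and K = 64.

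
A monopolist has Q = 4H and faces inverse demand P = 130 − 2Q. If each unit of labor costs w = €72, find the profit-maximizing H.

Marginal revenue from the inverse demand is MR = 130 − 4Q.
The marginal product is MP_H = 4.
A monopolist hires until marginal revenue product equals the wage: MR·MP_H = w.
(130 − 16H)·4 = 72, so H = 7.

H* = 7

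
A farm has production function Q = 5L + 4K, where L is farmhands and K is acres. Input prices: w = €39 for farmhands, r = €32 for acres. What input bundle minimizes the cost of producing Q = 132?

L* = 26.4, K* = 0

The inputs are perfect substitutes, so the firm uses whichever has the lower cost per unit of output.
Cost per unit of output via L is w/5 = 7.8; via K it is r/4 = 8. L is cheaper.
Producing Q = 132 with L alone: L = 26.4, K = 0.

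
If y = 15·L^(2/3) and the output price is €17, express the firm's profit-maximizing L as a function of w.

L(w) = 4913000/w³

MP_L = (2/3)·15·L^(-1/3) = 10·L^(-1/3).
Setting P·MP_L = w: 170·L^(-1/3) = w.
Solving for L: L^(-1/3) = w/170, so L = (170/w)^(3).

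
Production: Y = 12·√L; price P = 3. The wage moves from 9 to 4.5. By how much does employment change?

ΔL = 12

From P·MP_L = w with MP_L = 6·L^(-1/2), the labor demand is L(w) = (18/w)^(2).
At w = 9: L = 4. At w = 4.5: L = 16.
ΔL = 16 − 4 = 12.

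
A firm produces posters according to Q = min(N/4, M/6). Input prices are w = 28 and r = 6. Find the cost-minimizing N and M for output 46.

N* = 184, M* = 276

With a fixed-proportions technology, the cost-minimizing bundle uses no slack in either input: N/4 = M/6 = Q.
So N = 4·46 = 184 and M = 6·46 = 276.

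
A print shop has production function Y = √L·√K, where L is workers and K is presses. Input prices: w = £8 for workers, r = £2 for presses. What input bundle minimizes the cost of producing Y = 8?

Cost minimization requires the marginal rate of technical substitution to equal the input-price ratio: MP_L/MP_K = w/r.
Here MP_L/MP_K = (1/2)·(K/L)/(1/2) = (K/L). Setting this equal to 8/2 = 4 gives K = 4L.
Substituting into Y = 8: L^(1/2)·(4L)^(1/2) = 8.
Solving, L = 4 and K = 16.

L* = 4, K* = 16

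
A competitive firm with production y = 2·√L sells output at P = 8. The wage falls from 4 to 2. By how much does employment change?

From P·MP_L = w with MP_L = L^(-1/2), the labor demand is L(w) = (8/w)^(2).
At w = 4: L = 4. At w = 2: L = 16.
ΔL = 16 − 4 = 12.

ΔL = 12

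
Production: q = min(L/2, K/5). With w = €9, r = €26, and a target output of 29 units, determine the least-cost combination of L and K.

With a fixed-proportions technology, the cost-minimizing bundle uses no slack in either input: L/2 = K/5 = q.
So L = 2·29 = 58 and K = 5·29 = 145.

L* = 58, K* = 145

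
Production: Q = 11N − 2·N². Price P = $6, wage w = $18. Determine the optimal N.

N* = 2

The marginal product of N is MP_N = 11 − 4N.
A price-taking firm hires until the value of the marginal product equals the wage: P·MP_N = w, so 6·(11 − 4N) = 18.
Then 11 − 4N = 3, giving N = 2.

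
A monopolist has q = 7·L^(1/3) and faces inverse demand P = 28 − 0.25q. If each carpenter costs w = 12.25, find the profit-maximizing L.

L* = 8

Marginal revenue from the inverse demand is MR = 28 − 0.5q.
The marginal product is MP_L = (7/3)·L^(-2/3).
A monopolist hires until marginal revenue product equals the wage: MR·MP_L = w.
At L, q = 7·L^(1/3). Substituting and solving: (28 − 3.5·L^(1/3))·(7/3)·L^(-2/3) = 12.25 gives L = 8.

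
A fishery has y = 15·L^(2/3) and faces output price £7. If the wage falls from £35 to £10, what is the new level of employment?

From P·MP_L = w with MP_L = 10·L^(-1/3), the labor demand is L(w) = (70/w)^(3).
At w = 35: L = 8. At w = 10: L = 343.

L* = 343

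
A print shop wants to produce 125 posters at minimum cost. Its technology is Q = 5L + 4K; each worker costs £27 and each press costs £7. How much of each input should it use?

The inputs are perfect substitutes, so the firm uses whichever has the lower cost per unit of output.
Cost per unit of output via L is w/5 = 5.4; via K it is r/4 = 1.75. K is cheaper.
Producing Q = 125 with K alone: L = 0, K = 31.25.

L* = 0, K* = 31.25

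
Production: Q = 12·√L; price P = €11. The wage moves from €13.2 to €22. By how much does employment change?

ΔL = -16

From P·MP_L = w with MP_L = 6·L^(-1/2), the labor demand is L(w) = (66/w)^(2).
At w = 13.2: L = 25. At w = 22: L = 9.
ΔL = 9 − 25 = -16.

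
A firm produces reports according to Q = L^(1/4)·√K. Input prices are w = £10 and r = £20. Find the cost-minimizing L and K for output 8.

L* = 16, K* = 16

Cost minimization requires the marginal rate of technical substitution to equal the input-price ratio: MP_L/MP_K = w/r.
Here MP_L/MP_K = (1/4)·(K/L)/(1/2) = 0.5·(K/L). Setting this equal to 10/20 = 0.5 gives K = L.
Substituting into Q = 8: L^(1/4)·(L)^(1/2) = 8.
Solving, L = 16 and K = 16.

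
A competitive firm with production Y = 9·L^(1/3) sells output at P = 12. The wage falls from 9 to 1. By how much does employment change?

ΔL = 208

From P·MP_L = w with MP_L = 3·L^(-2/3), the labor demand is L(w) = (36/w)^(3/2).
At w = 9: L = 8. At w = 1: L = 216.
ΔL = 216 − 8 = 208.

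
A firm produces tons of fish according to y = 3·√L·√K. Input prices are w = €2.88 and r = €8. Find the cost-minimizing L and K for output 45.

L* = 25, K* = 9

Cost minimization requires the marginal rate of technical substitution to equal the input-price ratio: MP_L/MP_K = w/r.
Here MP_L/MP_K = (1/2)·(K/L)/(1/2) = (K/L). Setting this equal to 2.88/8 = 0.36 gives K = 0.36L.
Substituting into y = 45: 3·L^(1/2)·(0.36L)^(1/2) = 45.
Solving, L = 25 and K = 9.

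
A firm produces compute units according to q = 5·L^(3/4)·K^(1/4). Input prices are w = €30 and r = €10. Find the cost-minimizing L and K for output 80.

L* = 16, K* = 16

Cost minimization requires the marginal rate of technical substitution to equal the input-price ratio: MP_L/MP_K = w/r.
Here MP_L/MP_K = (3/4)·(K/L)/(1/4) = 3·(K/L). Setting this equal to 30/10 = 3 gives K = L.
Substituting into q = 80: 5·L^(3/4)·(L)^(1/4) = 80.
Solving, L = 16 and K = 16.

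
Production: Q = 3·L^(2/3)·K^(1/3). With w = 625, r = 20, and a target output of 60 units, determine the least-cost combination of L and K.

Cost minimization requires the marginal rate of technical substitution to equal the input-price ratio: MP_L/MP_K = w/r.
Here MP_L/MP_K = (2/3)·(K/L)/(1/3) = 2·(K/L). Setting this equal to 625/20 = 31.25 gives K = 15.625L.
Substituting into Q = 60: 3·L^(2/3)·(15.625L)^(1/3) = 60.
Solving, L = 8 and K = 125.

L* = 8, K* = 125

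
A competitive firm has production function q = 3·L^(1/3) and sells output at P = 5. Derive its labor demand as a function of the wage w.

L(w) = (5/w)^(3/2)

MP_L = (1/3)·3·L^(-2/3) = L^(-2/3).
Setting P·MP_L = w: 5·L^(-2/3) = w.
Solving for L: L^(-2/3) = w/5, so L = (5/w)^(3/2).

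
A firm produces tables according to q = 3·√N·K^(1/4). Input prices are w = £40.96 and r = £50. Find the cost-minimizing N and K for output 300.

Cost minimization requires the marginal rate of technical substitution to equal the input-price ratio: MP_N/MP_K = w/r.
Here MP_N/MP_K = (1/2)·(K/N)/(1/4) = 2·(K/N). Setting this equal to 40.96/50 = 0.8192 gives K = 0.4096N.
Substituting into q = 300: 3·N^(1/2)·(0.4096N)^(1/4) = 300.
Solving, N = 625 and K = 256.

N* = 625, K* = 256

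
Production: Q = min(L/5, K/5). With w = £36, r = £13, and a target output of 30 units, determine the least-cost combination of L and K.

With a fixed-proportions technology, the cost-minimizing bundle uses no slack in either input: L/5 = K/5 = Q.
So L = 5·30 = 150 and K = 5·30 = 150.

L* = 150, K* = 150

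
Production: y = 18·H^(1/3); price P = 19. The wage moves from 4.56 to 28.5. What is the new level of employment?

From P·MP_H = w with MP_H = 6·H^(-2/3), the labor demand is H(w) = (114/w)^(3/2).
At w = 4.56: H = 125. At w = 28.5: H = 8.

H* = 8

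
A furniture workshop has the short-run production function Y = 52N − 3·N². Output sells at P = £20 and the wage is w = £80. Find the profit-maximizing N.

N* = 8

The marginal product of N is MP_N = 52 − 6N.
A price-taking firm hires until the value of the marginal product equals the wage: P·MP_N = w, so 20·(52 − 6N) = 80.
Then 52 − 6N = 4, giving N = 8.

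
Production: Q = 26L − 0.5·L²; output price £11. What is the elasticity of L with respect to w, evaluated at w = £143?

ε = -1

From P·MP_L = w with MP_L = 26 − L, labor demand is L(w) = 26 − w/11.
dL/dw = −1/(11) = -1/11.
At w = 143, L = 13, so ε = (dL/dw)·(w/L) = (-1/11)·(143/13) = -1.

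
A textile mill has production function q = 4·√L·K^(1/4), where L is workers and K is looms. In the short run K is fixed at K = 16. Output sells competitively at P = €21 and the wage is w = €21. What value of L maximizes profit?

L* = 16

With K = 16, MP_L = (1/2)·4·L^(-1/2)·16^(1/4) = 4·L^(-1/2).
Profit maximization for a price taker requires P·MP_L = w: 21·4·L^(-1/2) = 21.
So L^(-1/2) = 0.25, which gives L = 16.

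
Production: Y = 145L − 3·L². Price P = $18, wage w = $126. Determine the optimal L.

L* = 23

The marginal product of L is MP_L = 145 − 6L.
A price-taking firm hires until the value of the marginal product equals the wage: P·MP_L = w, so 18·(145 − 6L) = 126.
Then 145 − 6L = 7, giving L = 23.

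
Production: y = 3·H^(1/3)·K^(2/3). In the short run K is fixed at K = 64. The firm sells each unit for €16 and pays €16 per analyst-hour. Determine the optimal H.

With K = 64, MP_H = (1/3)·3·H^(-2/3)·64^(2/3) = 16·H^(-2/3).
Profit maximization for a price taker requires P·MP_H = w: 16·16·H^(-2/3) = 16.
So H^(-2/3) = 0.0625, which gives H = 64.

H* = 64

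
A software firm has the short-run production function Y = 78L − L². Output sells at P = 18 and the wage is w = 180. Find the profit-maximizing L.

L* = 34

The marginal product of L is MP_L = 78 − 2L.
A price-taking firm hires until the value of the marginal product equals the wage: P·MP_L = w, so 18·(78 − 2L) = 180.
Then 78 − 2L = 10, giving L = 34.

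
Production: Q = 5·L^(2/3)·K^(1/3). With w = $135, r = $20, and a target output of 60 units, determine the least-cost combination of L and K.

Cost minimization requires the marginal rate of technical substitution to equal the input-price ratio: MP_L/MP_K = w/r.
Here MP_L/MP_K = (2/3)·(K/L)/(1/3) = 2·(K/L). Setting this equal to 135/20 = 6.75 gives K = 3.375L.
Substituting into Q = 60: 5·L^(2/3)·(3.375L)^(1/3) = 60.
Solving, L = 8 and K = 27.

L* = 8, K* = 27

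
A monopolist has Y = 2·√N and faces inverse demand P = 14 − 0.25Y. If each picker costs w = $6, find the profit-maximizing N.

Marginal revenue from the inverse demand is MR = 14 − 0.5Y.
The marginal product is MP_N = N^(-1/2).
A monopolist hires until marginal revenue product equals the wage: MR·MP_N = w.
At N, Y = 2·√N. Substituting and solving: (14 − √N)·N^(-1/2) = 6 gives N = 4.

N* = 4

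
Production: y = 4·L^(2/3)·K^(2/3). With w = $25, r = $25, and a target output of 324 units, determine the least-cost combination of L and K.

Cost minimization requires the marginal rate of technical substitution to equal the input-price ratio: MP_L/MP_K = w/r.
Here MP_L/MP_K = (2/3)·(K/L)/(2/3) = (K/L). Setting this equal to 25/25 = 1 gives K = L.
Substituting into y = 324: 4·L^(2/3)·(L)^(2/3) = 324.
Solving, L = 27 and K = 27.

L* = 27, K* = 27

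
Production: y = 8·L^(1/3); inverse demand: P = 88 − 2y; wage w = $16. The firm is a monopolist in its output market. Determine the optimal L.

Marginal revenue from the inverse demand is MR = 88 − 4y.
The marginal product is MP_L = (8/3)·L^(-2/3).
A monopolist hires until marginal revenue product equals the wage: MR·MP_L = w.
At L, y = 8·L^(1/3). Substituting and solving: (88 − 32·L^(1/3))·(8/3)·L^(-2/3) = 16 gives L = 8.

L* = 8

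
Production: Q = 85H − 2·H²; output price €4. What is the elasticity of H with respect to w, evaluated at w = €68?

From P·MP_H = w with MP_H = 85 − 4H, labor demand is H(w) = (85 − w/4)/4.
dH/dw = −1/(16) = -0.0625.
At w = 68, H = 17, so ε = (dH/dw)·(w/H) = (-0.0625)·(68/17) = -0.25.

ε = -0.25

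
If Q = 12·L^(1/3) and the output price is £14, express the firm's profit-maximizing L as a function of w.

L(w) = (56/w)^(3/2)

MP_L = (1/3)·12·L^(-2/3) = 4·L^(-2/3).
Setting P·MP_L = w: 56·L^(-2/3) = w.
Solving for L: L^(-2/3) = w/56, so L = (56/w)^(3/2).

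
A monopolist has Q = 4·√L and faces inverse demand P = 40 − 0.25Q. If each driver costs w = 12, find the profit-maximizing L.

L* = 25

Marginal revenue from the inverse demand is MR = 40 − 0.5Q.
The marginal product is MP_L = 2·L^(-1/2).
A monopolist hires until marginal revenue product equals the wage: MR·MP_L = w.
At L, Q = 4·√L. Substituting and solving: (40 − 2·√L)·2·L^(-1/2) = 12 gives L = 25.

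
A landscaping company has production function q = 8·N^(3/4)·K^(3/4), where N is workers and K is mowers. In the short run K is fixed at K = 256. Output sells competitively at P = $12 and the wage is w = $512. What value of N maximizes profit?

N* = 6561

With K = 256, MP_N = (3/4)·8·N^(-1/4)·256^(3/4) = 384·N^(-1/4).
Profit maximization for a price taker requires P·MP_N = w: 12·384·N^(-1/4) = 512.
So N^(-1/4) = 1/9, which gives N = 6561.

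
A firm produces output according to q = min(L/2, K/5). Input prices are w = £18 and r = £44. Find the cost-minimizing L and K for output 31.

With a fixed-proportions technology, the cost-minimizing bundle uses no slack in either input: L/2 = K/5 = q.
So L = 2·31 = 62 and K = 5·31 = 155.

L* = 62, K* = 155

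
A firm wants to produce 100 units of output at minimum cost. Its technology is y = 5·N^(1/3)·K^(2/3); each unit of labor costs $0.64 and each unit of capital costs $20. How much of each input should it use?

N* = 125, K* = 8

Cost minimization requires the marginal rate of technical substitution to equal the input-price ratio: MP_N/MP_K = w/r.
Here MP_N/MP_K = (1/3)·(K/N)/(2/3) = 0.5·(K/N). Setting this equal to 0.64/20 = 0.032 gives K = 0.064N.
Substituting into y = 100: 5·N^(1/3)·(0.064N)^(2/3) = 100.
Solving, N = 125 and K = 8.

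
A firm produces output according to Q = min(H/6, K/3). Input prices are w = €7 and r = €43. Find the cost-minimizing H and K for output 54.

H* = 324, K* = 162

With a fixed-proportions technology, the cost-minimizing bundle uses no slack in either input: H/6 = K/3 = Q.
So H = 6·54 = 324 and K = 3·54 = 162.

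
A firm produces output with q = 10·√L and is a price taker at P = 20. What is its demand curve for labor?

MP_L = (1/2)·10·L^(-1/2) = 5·L^(-1/2).
Setting P·MP_L = w: 100·L^(-1/2) = w.
Solving for L: L^(-1/2) = w/100, so L = (100/w)^(2).

L(w) = 10000/w²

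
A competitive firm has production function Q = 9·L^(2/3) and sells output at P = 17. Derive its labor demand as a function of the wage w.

L(w) = 1061208/w³

MP_L = (2/3)·9·L^(-1/3) = 6·L^(-1/3).
Setting P·MP_L = w: 102·L^(-1/3) = w.
Solving for L: L^(-1/3) = w/102, so L = (102/w)^(3).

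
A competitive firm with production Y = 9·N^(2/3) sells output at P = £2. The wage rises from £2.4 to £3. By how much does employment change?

From P·MP_N = w with MP_N = 6·N^(-1/3), the labor demand is N(w) = (12/w)^(3).
At w = 2.4: N = 125. At w = 3: N = 64.
ΔN = 64 − 125 = -61.

ΔN = -61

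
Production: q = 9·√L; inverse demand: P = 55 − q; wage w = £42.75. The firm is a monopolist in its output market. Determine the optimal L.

L* = 4

Marginal revenue from the inverse demand is MR = 55 − 2q.
The marginal product is MP_L = 4.5·L^(-1/2).
A monopolist hires until marginal revenue product equals the wage: MR·MP_L = w.
At L, q = 9·√L. Substituting and solving: (55 − 18·√L)·4.5·L^(-1/2) = 42.75 gives L = 4.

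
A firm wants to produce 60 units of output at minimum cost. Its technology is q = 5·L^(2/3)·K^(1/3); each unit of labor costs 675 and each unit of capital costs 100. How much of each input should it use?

L* = 8, K* = 27

Cost minimization requires the marginal rate of technical substitution to equal the input-price ratio: MP_L/MP_K = w/r.
Here MP_L/MP_K = (2/3)·(K/L)/(1/3) = 2·(K/L). Setting this equal to 675/100 = 6.75 gives K = 3.375L.
Substituting into q = 60: 5·L^(2/3)·(3.375L)^(1/3) = 60.
Solving, L = 8 and K = 27.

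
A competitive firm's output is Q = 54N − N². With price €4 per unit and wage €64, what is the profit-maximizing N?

The marginal product of N is MP_N = 54 − 2N.
A price-taking firm hires until the value of the marginal product equals the wage: P·MP_N = w, so 4·(54 − 2N) = 64.
Then 54 − 2N = 16, giving N = 19.

N* = 19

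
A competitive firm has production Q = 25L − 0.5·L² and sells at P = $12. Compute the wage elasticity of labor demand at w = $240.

ε = -4

From P·MP_L = w with MP_L = 25 − L, labor demand is L(w) = 25 − w/12.
dL/dw = −1/(12) = -1/12.
At w = 240, L = 5, so ε = (dL/dw)·(w/L) = (-1/12)·(240/5) = -4.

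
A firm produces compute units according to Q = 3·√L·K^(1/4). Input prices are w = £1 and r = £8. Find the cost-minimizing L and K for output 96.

L* = 256, K* = 16

Cost minimization requires the marginal rate of technical substitution to equal the input-price ratio: MP_L/MP_K = w/r.
Here MP_L/MP_K = (1/2)·(K/L)/(1/4) = 2·(K/L). Setting this equal to 1/8 = 0.125 gives K = 0.0625L.
Substituting into Q = 96: 3·L^(1/2)·(0.0625L)^(1/4) = 96.
Solving, L = 256 and K = 16.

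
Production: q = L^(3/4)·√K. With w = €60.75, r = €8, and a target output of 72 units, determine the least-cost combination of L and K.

Cost minimization requires the marginal rate of technical substitution to equal the input-price ratio: MP_L/MP_K = w/r.
Here MP_L/MP_K = (3/4)·(K/L)/(1/2) = 1.5·(K/L). Setting this equal to 60.75/8 = 7.59375 gives K = 5.0625L.
Substituting into q = 72: L^(3/4)·(5.0625L)^(1/2) = 72.
Solving, L = 16 and K = 81.

L* = 16, K* = 81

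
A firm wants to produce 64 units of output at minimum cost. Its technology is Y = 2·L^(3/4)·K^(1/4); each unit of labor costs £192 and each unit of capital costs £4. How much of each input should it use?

Cost minimization requires the marginal rate of technical substitution to equal the input-price ratio: MP_L/MP_K = w/r.
Here MP_L/MP_K = (3/4)·(K/L)/(1/4) = 3·(K/L). Setting this equal to 192/4 = 48 gives K = 16L.
Substituting into Y = 64: 2·L^(3/4)·(16L)^(1/4) = 64.
Solving, L = 16 and K = 256.

L* = 16, K* = 256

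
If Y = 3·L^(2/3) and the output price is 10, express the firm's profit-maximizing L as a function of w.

MP_L = (2/3)·3·L^(-1/3) = 2·L^(-1/3).
Setting P·MP_L = w: 20·L^(-1/3) = w.
Solving for L: L^(-1/3) = w/20, so L = (20/w)^(3).

L(w) = 8000/w³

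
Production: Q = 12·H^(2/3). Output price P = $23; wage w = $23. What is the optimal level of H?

MP_H = (2/3)·12·H^(-1/3) = 8·H^(-1/3).
Profit maximization for a price taker requires P·MP_H = w: 23·8·H^(-1/3) = 23.
So H^(-1/3) = 0.125, which gives H = 512.

H* = 512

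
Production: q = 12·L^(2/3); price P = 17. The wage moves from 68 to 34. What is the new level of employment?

L* = 64

From P·MP_L = w with MP_L = 8·L^(-1/3), the labor demand is L(w) = (136/w)^(3).
At w = 68: L = 8. At w = 34: L = 64.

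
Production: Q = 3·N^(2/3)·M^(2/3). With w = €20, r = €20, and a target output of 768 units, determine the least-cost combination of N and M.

Cost minimization requires the marginal rate of technical substitution to equal the input-price ratio: MP_N/MP_M = w/r.
Here MP_N/MP_M = (2/3)·(M/N)/(2/3) = (M/N). Setting this equal to 20/20 = 1 gives M = N.
Substituting into Q = 768: 3·N^(2/3)·(N)^(2/3) = 768.
Solving, N = 64 and M = 64.

N* = 64, M* = 64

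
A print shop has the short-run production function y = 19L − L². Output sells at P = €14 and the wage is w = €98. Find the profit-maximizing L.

The marginal product of L is MP_L = 19 − 2L.
A price-taking firm hires until the value of the marginal product equals the wage: P·MP_L = w, so 14·(19 − 2L) = 98.
Then 19 − 2L = 7, giving L = 6.

L* = 6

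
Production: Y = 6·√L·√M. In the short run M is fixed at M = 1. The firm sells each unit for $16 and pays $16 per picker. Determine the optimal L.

L* = 9

With M = 1, MP_L = (1/2)·6·L^(-1/2)·1^(1/2) = 3·L^(-1/2).
Profit maximization for a price taker requires P·MP_L = w: 16·3·L^(-1/2) = 16.
So L^(-1/2) = 1/3, which gives L = 9.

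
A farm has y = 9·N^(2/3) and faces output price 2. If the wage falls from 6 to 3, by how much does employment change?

From P·MP_N = w with MP_N = 6·N^(-1/3), the labor demand is N(w) = (12/w)^(3).
At w = 6: N = 8. At w = 3: N = 64.
ΔN = 64 − 8 = 56.

ΔN = 56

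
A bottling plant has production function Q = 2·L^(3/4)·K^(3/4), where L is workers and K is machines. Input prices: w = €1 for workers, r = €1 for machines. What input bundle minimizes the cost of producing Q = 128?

L* = 16, K* = 16

Cost minimization requires the marginal rate of technical substitution to equal the input-price ratio: MP_L/MP_K = w/r.
Here MP_L/MP_K = (3/4)·(K/L)/(3/4) = (K/L). Setting this equal to 1/1 = 1 gives K = L.
Substituting into Q = 128: 2·L^(3/4)·(L)^(3/4) = 128.
Solving, L = 16 and K = 16.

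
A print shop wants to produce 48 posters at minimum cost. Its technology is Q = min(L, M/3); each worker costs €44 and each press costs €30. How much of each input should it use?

L* = 48, M* = 144

With a fixed-proportions technology, the cost-minimizing bundle uses no slack in either input: L = M/3 = Q.
So L = 48 and M = 3·48 = 144.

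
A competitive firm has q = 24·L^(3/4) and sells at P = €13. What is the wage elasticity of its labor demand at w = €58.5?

MP_L = (3/4)·24·L^(-1/4), so P·MP_L = w gives 234·L^(-1/4) = w.
Solving, L(w) = (234/w)^(4). This is a constant-elasticity form: L ∝ w^(−4), so ε = −4.

ε = -4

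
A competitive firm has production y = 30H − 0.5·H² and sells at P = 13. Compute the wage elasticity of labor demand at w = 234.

From P·MP_H = w with MP_H = 30 − H, labor demand is H(w) = 30 − w/13.
dH/dw = −1/(13) = -1/13.
At w = 234, H = 12, so ε = (dH/dw)·(w/H) = (-1/13)·(234/12) = -1.5.

ε = -1.5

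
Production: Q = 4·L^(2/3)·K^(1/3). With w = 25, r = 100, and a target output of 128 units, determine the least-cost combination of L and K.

Cost minimization requires the marginal rate of technical substitution to equal the input-price ratio: MP_L/MP_K = w/r.
Here MP_L/MP_K = (2/3)·(K/L)/(1/3) = 2·(K/L). Setting this equal to 25/100 = 0.25 gives K = 0.125L.
Substituting into Q = 128: 4·L^(2/3)·(0.125L)^(1/3) = 128.
Solving, L = 64 and K = 8.

L* = 64, K* = 8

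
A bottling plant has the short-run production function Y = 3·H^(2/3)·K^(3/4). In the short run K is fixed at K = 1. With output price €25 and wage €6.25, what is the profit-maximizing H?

With K = 1, MP_H = (2/3)·3·H^(-1/3)·1^(3/4) = 2·H^(-1/3).
Profit maximization for a price taker requires P·MP_H = w: 25·2·H^(-1/3) = 6.25.
So H^(-1/3) = 0.125, which gives H = 512.

H* = 512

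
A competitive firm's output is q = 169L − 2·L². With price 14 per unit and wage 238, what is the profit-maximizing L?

The marginal product of L is MP_L = 169 − 4L.
A price-taking firm hires until the value of the marginal product equals the wage: P·MP_L = w, so 14·(169 − 4L) = 238.
Then 169 − 4L = 17, giving L = 38.

L* = 38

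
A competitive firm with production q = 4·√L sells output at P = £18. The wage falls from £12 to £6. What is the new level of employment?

From P·MP_L = w with MP_L = 2·L^(-1/2), the labor demand is L(w) = (36/w)^(2).
At w = 12: L = 9. At w = 6: L = 36.

L* = 36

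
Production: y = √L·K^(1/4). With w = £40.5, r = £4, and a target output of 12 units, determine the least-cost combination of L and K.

Cost minimization requires the marginal rate of technical substitution to equal the input-price ratio: MP_L/MP_K = w/r.
Here MP_L/MP_K = (1/2)·(K/L)/(1/4) = 2·(K/L). Setting this equal to 40.5/4 = 10.125 gives K = 5.0625L.
Substituting into y = 12: L^(1/2)·(5.0625L)^(1/4) = 12.
Solving, L = 16 and K = 81.

L* = 16, K* = 81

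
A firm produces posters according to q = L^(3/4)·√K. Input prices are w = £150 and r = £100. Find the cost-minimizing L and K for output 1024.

L* = 256, K* = 256

Cost minimization requires the marginal rate of technical substitution to equal the input-price ratio: MP_L/MP_K = w/r.
Here MP_L/MP_K = (3/4)·(K/L)/(1/2) = 1.5·(K/L). Setting this equal to 150/100 = 1.5 gives K = L.
Substituting into q = 1024: L^(3/4)·(L)^(1/2) = 1024.
Solving, L = 256 and K = 256.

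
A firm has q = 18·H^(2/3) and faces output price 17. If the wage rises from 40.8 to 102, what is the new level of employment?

From P·MP_H = w with MP_H = 12·H^(-1/3), the labor demand is H(w) = (204/w)^(3).
At w = 40.8: H = 125. At w = 102: H = 8.

H* = 8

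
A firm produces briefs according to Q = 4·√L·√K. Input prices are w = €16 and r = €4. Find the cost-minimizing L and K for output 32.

Cost minimization requires the marginal rate of technical substitution to equal the input-price ratio: MP_L/MP_K = w/r.
Here MP_L/MP_K = (1/2)·(K/L)/(1/2) = (K/L). Setting this equal to 16/4 = 4 gives K = 4L.
Substituting into Q = 32: 4·L^(1/2)·(4L)^(1/2) = 32.
Solving, L = 4 and K = 16.

L* = 4, K* = 16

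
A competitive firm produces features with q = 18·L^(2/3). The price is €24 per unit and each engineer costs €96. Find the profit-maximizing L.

L* = 27

MP_L = (2/3)·18·L^(-1/3) = 12·L^(-1/3).
Profit maximization for a price taker requires P·MP_L = w: 24·12·L^(-1/3) = 96.
So L^(-1/3) = 1/3, which gives L = 27.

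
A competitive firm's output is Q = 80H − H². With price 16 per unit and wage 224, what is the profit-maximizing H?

The marginal product of H is MP_H = 80 − 2H.
A price-taking firm hires until the value of the marginal product equals the wage: P·MP_H = w, so 16·(80 − 2H) = 224.
Then 80 − 2H = 14, giving H = 33.

H* = 33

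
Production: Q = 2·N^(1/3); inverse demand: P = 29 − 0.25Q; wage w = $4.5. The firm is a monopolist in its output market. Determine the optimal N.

N* = 8

Marginal revenue from the inverse demand is MR = 29 − 0.5Q.
The marginal product is MP_N = (2/3)·N^(-2/3).
A monopolist hires until marginal revenue product equals the wage: MR·MP_N = w.
At N, Q = 2·N^(1/3). Substituting and solving: (29 − N^(1/3))·(2/3)·N^(-2/3) = 4.5 gives N = 8.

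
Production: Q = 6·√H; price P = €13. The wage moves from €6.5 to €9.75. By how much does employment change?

From P·MP_H = w with MP_H = 3·H^(-1/2), the labor demand is H(w) = (39/w)^(2).
At w = 6.5: H = 36. At w = 9.75: H = 16.
ΔH = 16 − 36 = -20.

ΔH = -20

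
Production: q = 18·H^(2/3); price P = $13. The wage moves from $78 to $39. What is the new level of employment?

H* = 64

From P·MP_H = w with MP_H = 12·H^(-1/3), the labor demand is H(w) = (156/w)^(3).
At w = 78: H = 8. At w = 39: H = 64.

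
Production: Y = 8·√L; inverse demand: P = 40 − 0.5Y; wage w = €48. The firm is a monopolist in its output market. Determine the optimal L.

L* = 4

Marginal revenue from the inverse demand is MR = 40 − Y.
The marginal product is MP_L = 4·L^(-1/2).
A monopolist hires until marginal revenue product equals the wage: MR·MP_L = w.
At L, Y = 8·√L. Substituting and solving: (40 − 8·√L)·4·L^(-1/2) = 48 gives L = 4.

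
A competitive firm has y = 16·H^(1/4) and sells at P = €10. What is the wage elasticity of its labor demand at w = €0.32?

MP_H = (1/4)·16·H^(-3/4), so P·MP_H = w gives 40·H^(-3/4) = w.
Solving, H(w) = (40/w)^(4/3). This is a constant-elasticity form: H ∝ w^(−4/3), so ε = −4/3.

ε = -4/3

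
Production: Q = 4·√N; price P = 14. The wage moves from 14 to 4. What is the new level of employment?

N* = 49

From P·MP_N = w with MP_N = 2·N^(-1/2), the labor demand is N(w) = (28/w)^(2).
At w = 14: N = 4. At w = 4: N = 49.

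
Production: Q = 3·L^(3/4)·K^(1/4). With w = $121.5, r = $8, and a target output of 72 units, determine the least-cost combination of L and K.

Cost minimization requires the marginal rate of technical substitution to equal the input-price ratio: MP_L/MP_K = w/r.
Here MP_L/MP_K = (3/4)·(K/L)/(1/4) = 3·(K/L). Setting this equal to 121.5/8 = 15.1875 gives K = 5.0625L.
Substituting into Q = 72: 3·L^(3/4)·(5.0625L)^(1/4) = 72.
Solving, L = 16 and K = 81.

L* = 16, K* = 81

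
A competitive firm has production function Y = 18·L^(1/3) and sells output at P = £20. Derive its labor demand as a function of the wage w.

MP_L = (1/3)·18·L^(-2/3) = 6·L^(-2/3).
Setting P·MP_L = w: 120·L^(-2/3) = w.
Solving for L: L^(-2/3) = w/120, so L = (120/w)^(3/2).

L(w) = (120/w)^(3/2)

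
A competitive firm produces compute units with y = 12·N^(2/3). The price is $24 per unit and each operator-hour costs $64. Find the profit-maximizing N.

MP_N = (2/3)·12·N^(-1/3) = 8·N^(-1/3).
Profit maximization for a price taker requires P·MP_N = w: 24·8·N^(-1/3) = 64.
So N^(-1/3) = 1/3, which gives N = 27.

N* = 27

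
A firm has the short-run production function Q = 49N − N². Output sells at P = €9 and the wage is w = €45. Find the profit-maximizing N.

N* = 22

The marginal product of N is MP_N = 49 − 2N.
A price-taking firm hires until the value of the marginal product equals the wage: P·MP_N = w, so 9·(49 − 2N) = 45.
Then 49 − 2N = 5, giving N = 22.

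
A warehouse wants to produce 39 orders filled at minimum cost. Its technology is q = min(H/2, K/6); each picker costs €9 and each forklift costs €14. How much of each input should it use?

H* = 78, K* = 234

With a fixed-proportions technology, the cost-minimizing bundle uses no slack in either input: H/2 = K/6 = q.
So H = 2·39 = 78 and K = 6·39 = 234.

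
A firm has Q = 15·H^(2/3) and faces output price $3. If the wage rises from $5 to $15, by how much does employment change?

From P·MP_H = w with MP_H = 10·H^(-1/3), the labor demand is H(w) = (30/w)^(3).
At w = 5: H = 216. At w = 15: H = 8.
ΔH = 8 − 216 = -208.

ΔH = -208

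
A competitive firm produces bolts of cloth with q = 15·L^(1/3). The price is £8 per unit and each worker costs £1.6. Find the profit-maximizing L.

MP_L = (1/3)·15·L^(-2/3) = 5·L^(-2/3).
Profit maximization for a price taker requires P·MP_L = w: 8·5·L^(-2/3) = 1.6.
So L^(-2/3) = 0.04, which gives L = 125.

L* = 125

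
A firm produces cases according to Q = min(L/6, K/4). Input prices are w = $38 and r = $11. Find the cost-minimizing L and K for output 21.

L* = 126, K* = 84

With a fixed-proportions technology, the cost-minimizing bundle uses no slack in either input: L/6 = K/4 = Q.
So L = 6·21 = 126 and K = 4·21 = 84.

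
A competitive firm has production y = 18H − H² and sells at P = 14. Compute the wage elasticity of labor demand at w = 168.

ε = -2

From P·MP_H = w with MP_H = 18 − 2H, labor demand is H(w) = (18 − w/14)/2.
dH/dw = −1/(28) = -1/28.
At w = 168, H = 3, so ε = (dH/dw)·(w/H) = (-1/28)·(168/3) = -2.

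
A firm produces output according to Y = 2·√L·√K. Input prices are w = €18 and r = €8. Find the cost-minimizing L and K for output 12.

L* = 4, K* = 9

Cost minimization requires the marginal rate of technical substitution to equal the input-price ratio: MP_L/MP_K = w/r.
Here MP_L/MP_K = (1/2)·(K/L)/(1/2) = (K/L). Setting this equal to 18/8 = 2.25 gives K = 2.25L.
Substituting into Y = 12: 2·L^(1/2)·(2.25L)^(1/2) = 12.
Solving, L = 4 and K = 9.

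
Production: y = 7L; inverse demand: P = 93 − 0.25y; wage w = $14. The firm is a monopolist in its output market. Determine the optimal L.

L* = 26

Marginal revenue from the inverse demand is MR = 93 − 0.5y.
The marginal product is MP_L = 7.
A monopolist hires until marginal revenue product equals the wage: MR·MP_L = w.
(93 − 3.5L)·7 = 14, so L = 26.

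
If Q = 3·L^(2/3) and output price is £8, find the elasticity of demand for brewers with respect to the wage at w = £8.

ε = -3

MP_L = (2/3)·3·L^(-1/3), so P·MP_L = w gives 16·L^(-1/3) = w.
Solving, L(w) = (16/w)^(3). This is a constant-elasticity form: L ∝ w^(−3), so ε = −3.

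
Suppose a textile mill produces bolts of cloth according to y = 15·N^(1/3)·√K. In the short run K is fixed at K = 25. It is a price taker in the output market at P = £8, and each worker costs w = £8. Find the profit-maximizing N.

With K = 25, MP_N = (1/3)·15·N^(-2/3)·25^(1/2) = 25·N^(-2/3).
Profit maximization for a price taker requires P·MP_N = w: 8·25·N^(-2/3) = 8.
So N^(-2/3) = 0.04, which gives N = 125.

N* = 125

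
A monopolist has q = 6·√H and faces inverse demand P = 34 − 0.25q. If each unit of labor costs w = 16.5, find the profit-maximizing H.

H* = 16

Marginal revenue from the inverse demand is MR = 34 − 0.5q.
The marginal product is MP_H = 3·H^(-1/2).
A monopolist hires until marginal revenue product equals the wage: MR·MP_H = w.
At H, q = 6·√H. Substituting and solving: (34 − 3·√H)·3·H^(-1/2) = 16.5 gives H = 16.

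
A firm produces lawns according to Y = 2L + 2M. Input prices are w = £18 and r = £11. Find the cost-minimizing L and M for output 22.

The inputs are perfect substitutes, so the firm uses whichever has the lower cost per unit of output.
Cost per unit of output via L is w/2 = 9; via M it is r/2 = 5.5. M is cheaper.
Producing Y = 22 with M alone: L = 0, M = 11.

L* = 0, M* = 11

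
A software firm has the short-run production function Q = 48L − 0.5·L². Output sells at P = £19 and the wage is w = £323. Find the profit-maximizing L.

L* = 31

The marginal product of L is MP_L = 48 − L.
A price-taking firm hires until the value of the marginal product equals the wage: P·MP_L = w, so 19·(48 − L) = 323.
Then 48 − L = 17, giving L = 31.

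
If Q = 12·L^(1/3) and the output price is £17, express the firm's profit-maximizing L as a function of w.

L(w) = (68/w)^(3/2)

MP_L = (1/3)·12·L^(-2/3) = 4·L^(-2/3).
Setting P·MP_L = w: 68·L^(-2/3) = w.
Solving for L: L^(-2/3) = w/68, so L = (68/w)^(3/2).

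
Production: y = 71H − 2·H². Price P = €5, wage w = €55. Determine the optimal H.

The marginal product of H is MP_H = 71 − 4H.
A price-taking firm hires until the value of the marginal product equals the wage: P·MP_H = w, so 5·(71 − 4H) = 55.
Then 71 − 4H = 11, giving H = 15.

H* = 15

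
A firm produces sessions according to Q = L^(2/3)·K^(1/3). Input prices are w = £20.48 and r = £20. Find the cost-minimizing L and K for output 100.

Cost minimization requires the marginal rate of technical substitution to equal the input-price ratio: MP_L/MP_K = w/r.
Here MP_L/MP_K = (2/3)·(K/L)/(1/3) = 2·(K/L). Setting this equal to 20.48/20 = 1.024 gives K = 0.512L.
Substituting into Q = 100: L^(2/3)·(0.512L)^(1/3) = 100.
Solving, L = 125 and K = 64.

L* = 125, K* = 64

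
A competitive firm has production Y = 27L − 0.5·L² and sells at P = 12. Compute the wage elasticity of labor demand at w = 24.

From P·MP_L = w with MP_L = 27 − L, labor demand is L(w) = 27 − w/12.
dL/dw = −1/(12) = -1/12.
At w = 24, L = 25, so ε = (dL/dw)·(w/L) = (-1/12)·(24/25) = -0.08.

ε = -0.08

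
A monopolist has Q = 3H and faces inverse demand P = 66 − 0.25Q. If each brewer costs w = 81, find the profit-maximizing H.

H* = 26

Marginal revenue from the inverse demand is MR = 66 − 0.5Q.
The marginal product is MP_H = 3.
A monopolist hires until marginal revenue product equals the wage: MR·MP_H = w.
(66 − 1.5H)·3 = 81, so H = 26.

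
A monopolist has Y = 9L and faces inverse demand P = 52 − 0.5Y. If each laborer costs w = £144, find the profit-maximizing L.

Marginal revenue from the inverse demand is MR = 52 − Y.
The marginal product is MP_L = 9.
A monopolist hires until marginal revenue product equals the wage: MR·MP_L = w.
(52 − 9L)·9 = 144, so L = 4.

L* = 4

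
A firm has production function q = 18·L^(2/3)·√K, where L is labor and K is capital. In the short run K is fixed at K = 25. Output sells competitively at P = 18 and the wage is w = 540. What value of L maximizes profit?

With K = 25, MP_L = (2/3)·18·L^(-1/3)·25^(1/2) = 60·L^(-1/3).
Profit maximization for a price taker requires P·MP_L = w: 18·60·L^(-1/3) = 540.
So L^(-1/3) = 0.5, which gives L = 8.

L* = 8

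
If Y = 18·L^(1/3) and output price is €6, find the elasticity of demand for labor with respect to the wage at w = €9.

MP_L = (1/3)·18·L^(-2/3), so P·MP_L = w gives 36·L^(-2/3) = w.
Solving, L(w) = (36/w)^(3/2). This is a constant-elasticity form: L ∝ w^(−3/2), so ε = −3/2.

ε = -1.5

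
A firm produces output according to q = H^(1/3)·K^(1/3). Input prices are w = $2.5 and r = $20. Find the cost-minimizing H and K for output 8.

Cost minimization requires the marginal rate of technical substitution to equal the input-price ratio: MP_H/MP_K = w/r.
Here MP_H/MP_K = (1/3)·(K/H)/(1/3) = (K/H). Setting this equal to 2.5/20 = 0.125 gives K = 0.125H.
Substituting into q = 8: H^(1/3)·(0.125H)^(1/3) = 8.
Solving, H = 64 and K = 8.

H* = 64, K* = 8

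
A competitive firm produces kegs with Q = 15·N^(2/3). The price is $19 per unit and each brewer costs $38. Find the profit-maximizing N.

N* = 125

MP_N = (2/3)·15·N^(-1/3) = 10·N^(-1/3).
Profit maximization for a price taker requires P·MP_N = w: 19·10·N^(-1/3) = 38.
So N^(-1/3) = 0.2, which gives N = 125.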